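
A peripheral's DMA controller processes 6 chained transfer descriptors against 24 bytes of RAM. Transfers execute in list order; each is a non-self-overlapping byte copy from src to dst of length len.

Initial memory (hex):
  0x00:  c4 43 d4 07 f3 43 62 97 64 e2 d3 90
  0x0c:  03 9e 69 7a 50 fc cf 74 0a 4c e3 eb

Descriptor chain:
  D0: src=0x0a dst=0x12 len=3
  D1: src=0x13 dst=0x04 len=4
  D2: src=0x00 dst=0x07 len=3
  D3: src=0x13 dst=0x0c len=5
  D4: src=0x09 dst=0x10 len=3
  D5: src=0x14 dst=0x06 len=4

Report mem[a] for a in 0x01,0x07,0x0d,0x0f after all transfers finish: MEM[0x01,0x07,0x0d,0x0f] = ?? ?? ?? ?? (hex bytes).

MEM[0x01,0x07,0x0d,0x0f] = 43 4c 03 e3

  after D0: wrote 3B at 0x12 = d39003
  after D1: wrote 4B at 0x04 = 90034ce3
  after D2: wrote 3B at 0x07 = c443d4
  after D3: wrote 5B at 0x0c = 90034ce3eb
  after D4: wrote 3B at 0x10 = d4d390
  after D5: wrote 4B at 0x06 = 034ce3eb
query mem[0x01]=0x43, mem[0x07]=0x4c, mem[0x0d]=0x03, mem[0x0f]=0xe3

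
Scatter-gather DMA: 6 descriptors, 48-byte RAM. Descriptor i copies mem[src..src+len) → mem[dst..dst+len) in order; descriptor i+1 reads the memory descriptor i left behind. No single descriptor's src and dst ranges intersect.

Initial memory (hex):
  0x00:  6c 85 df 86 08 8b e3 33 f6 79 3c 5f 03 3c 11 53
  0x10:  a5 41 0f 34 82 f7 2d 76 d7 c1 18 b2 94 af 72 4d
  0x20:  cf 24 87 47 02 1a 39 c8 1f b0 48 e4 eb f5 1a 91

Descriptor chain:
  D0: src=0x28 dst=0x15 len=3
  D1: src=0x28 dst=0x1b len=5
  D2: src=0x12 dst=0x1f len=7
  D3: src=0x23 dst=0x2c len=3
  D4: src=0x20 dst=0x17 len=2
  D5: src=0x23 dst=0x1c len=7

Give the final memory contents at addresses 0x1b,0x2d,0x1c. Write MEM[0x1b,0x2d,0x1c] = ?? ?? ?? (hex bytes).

MEM[0x1b,0x2d,0x1c] = 1f 48 b0

[0] 0x28->0x15 len=3 : 1f b0 48
[1] 0x28->0x1b len=5 : 1f b0 48 e4 eb
[2] 0x12->0x1f len=7 : 0f 34 82 1f b0 48 d7
[3] 0x23->0x2c len=3 : b0 48 d7
[4] 0x20->0x17 len=2 : 34 82
[5] 0x23->0x1c len=7 : b0 48 d7 39 c8 1f b0
query mem[0x1b]=0x1f, mem[0x2d]=0x48, mem[0x1c]=0xb0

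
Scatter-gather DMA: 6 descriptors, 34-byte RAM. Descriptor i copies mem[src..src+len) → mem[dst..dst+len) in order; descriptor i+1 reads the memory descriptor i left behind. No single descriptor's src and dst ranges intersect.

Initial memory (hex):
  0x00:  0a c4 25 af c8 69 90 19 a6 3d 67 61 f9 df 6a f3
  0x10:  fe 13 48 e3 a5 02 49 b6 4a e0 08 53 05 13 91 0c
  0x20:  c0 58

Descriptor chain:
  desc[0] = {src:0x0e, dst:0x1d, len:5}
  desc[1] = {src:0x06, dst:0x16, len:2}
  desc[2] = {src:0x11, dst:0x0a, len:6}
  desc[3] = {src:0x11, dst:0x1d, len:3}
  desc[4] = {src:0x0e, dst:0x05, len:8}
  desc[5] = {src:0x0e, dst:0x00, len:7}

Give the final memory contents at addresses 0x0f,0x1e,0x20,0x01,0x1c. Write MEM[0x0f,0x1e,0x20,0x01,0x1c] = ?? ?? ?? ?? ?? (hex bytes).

MEM[0x0f,0x1e,0x20,0x01,0x1c] = 90 48 13 90 05

#0 dst[0x1d+5] := {0x6a,0xf3,0xfe,0x13,0x48}
#1 dst[0x16+2] := {0x90,0x19}
#2 dst[0x0a+6] := {0x13,0x48,0xe3,0xa5,0x02,0x90}
#3 dst[0x1d+3] := {0x13,0x48,0xe3}
#4 dst[0x05+8] := {0x02,0x90,0xfe,0x13,0x48,0xe3,0xa5,0x02}
#5 dst[0x00+7] := {0x02,0x90,0xfe,0x13,0x48,0xe3,0xa5}
query mem[0x0f]=0x90, mem[0x1e]=0x48, mem[0x20]=0x13, mem[0x01]=0x90, mem[0x1c]=0x05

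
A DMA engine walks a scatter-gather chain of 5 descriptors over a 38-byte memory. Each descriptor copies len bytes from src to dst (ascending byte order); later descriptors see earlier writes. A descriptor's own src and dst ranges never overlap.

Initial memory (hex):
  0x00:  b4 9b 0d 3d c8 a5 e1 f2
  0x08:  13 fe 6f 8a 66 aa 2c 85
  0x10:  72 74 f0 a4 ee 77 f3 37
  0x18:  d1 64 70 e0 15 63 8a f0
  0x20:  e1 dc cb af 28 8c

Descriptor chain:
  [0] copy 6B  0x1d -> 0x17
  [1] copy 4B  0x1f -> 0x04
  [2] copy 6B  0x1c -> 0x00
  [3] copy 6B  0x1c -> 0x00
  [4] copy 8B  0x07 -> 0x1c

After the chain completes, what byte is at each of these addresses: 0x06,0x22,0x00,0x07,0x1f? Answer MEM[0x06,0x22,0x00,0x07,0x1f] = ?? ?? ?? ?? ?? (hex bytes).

#0 dst[0x17+6] := {0x63,0x8a,0xf0,0xe1,0xdc,0xcb}
#1 dst[0x04+4] := {0xf0,0xe1,0xdc,0xcb}
#2 dst[0x00+6] := {0xcb,0x63,0x8a,0xf0,0xe1,0xdc}
#3 dst[0x00+6] := {0xcb,0x63,0x8a,0xf0,0xe1,0xdc}
#4 dst[0x1c+8] := {0xcb,0x13,0xfe,0x6f,0x8a,0x66,0xaa,0x2c}
query mem[0x06]=0xdc, mem[0x22]=0xaa, mem[0x00]=0xcb, mem[0x07]=0xcb, mem[0x1f]=0x6f

MEM[0x06,0x22,0x00,0x07,0x1f] = dc aa cb cb 6f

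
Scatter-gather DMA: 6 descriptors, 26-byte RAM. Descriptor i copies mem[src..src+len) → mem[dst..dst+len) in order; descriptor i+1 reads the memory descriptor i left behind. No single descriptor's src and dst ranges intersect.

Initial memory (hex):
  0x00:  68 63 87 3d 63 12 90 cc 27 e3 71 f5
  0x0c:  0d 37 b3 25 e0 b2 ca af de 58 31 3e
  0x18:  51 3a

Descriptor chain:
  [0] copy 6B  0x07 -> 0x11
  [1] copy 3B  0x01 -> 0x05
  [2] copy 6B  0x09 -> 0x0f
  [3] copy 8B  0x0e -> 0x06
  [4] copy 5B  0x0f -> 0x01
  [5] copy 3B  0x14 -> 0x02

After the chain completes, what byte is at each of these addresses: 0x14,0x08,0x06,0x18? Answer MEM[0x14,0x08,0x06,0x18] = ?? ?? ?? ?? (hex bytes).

#0 dst[0x11+6] := {0xcc,0x27,0xe3,0x71,0xf5,0x0d}
#1 dst[0x05+3] := {0x63,0x87,0x3d}
#2 dst[0x0f+6] := {0xe3,0x71,0xf5,0x0d,0x37,0xb3}
#3 dst[0x06+8] := {0xb3,0xe3,0x71,0xf5,0x0d,0x37,0xb3,0xf5}
#4 dst[0x01+5] := {0xe3,0x71,0xf5,0x0d,0x37}
#5 dst[0x02+3] := {0xb3,0xf5,0x0d}
query mem[0x14]=0xb3, mem[0x08]=0x71, mem[0x06]=0xb3, mem[0x18]=0x51

MEM[0x14,0x08,0x06,0x18] = b3 71 b3 51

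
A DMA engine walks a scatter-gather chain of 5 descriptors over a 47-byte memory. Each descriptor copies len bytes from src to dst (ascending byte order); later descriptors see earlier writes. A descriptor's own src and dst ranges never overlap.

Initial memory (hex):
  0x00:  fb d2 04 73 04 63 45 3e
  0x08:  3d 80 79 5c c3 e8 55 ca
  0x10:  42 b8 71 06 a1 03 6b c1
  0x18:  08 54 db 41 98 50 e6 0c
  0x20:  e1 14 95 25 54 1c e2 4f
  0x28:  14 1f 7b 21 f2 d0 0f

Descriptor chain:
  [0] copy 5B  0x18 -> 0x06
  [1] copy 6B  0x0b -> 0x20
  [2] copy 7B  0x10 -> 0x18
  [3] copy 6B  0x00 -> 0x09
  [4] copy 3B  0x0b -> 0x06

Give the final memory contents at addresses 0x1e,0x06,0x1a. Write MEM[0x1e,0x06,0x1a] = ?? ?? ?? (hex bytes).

D0: mem[0x06..0x0a] <- [08 54 db 41 98]
D1: mem[0x20..0x25] <- [5c c3 e8 55 ca 42]
D2: mem[0x18..0x1e] <- [42 b8 71 06 a1 03 6b]
D3: mem[0x09..0x0e] <- [fb d2 04 73 04 63]
D4: mem[0x06..0x08] <- [04 73 04]
query mem[0x1e]=0x6b, mem[0x06]=0x04, mem[0x1a]=0x71

MEM[0x1e,0x06,0x1a] = 6b 04 71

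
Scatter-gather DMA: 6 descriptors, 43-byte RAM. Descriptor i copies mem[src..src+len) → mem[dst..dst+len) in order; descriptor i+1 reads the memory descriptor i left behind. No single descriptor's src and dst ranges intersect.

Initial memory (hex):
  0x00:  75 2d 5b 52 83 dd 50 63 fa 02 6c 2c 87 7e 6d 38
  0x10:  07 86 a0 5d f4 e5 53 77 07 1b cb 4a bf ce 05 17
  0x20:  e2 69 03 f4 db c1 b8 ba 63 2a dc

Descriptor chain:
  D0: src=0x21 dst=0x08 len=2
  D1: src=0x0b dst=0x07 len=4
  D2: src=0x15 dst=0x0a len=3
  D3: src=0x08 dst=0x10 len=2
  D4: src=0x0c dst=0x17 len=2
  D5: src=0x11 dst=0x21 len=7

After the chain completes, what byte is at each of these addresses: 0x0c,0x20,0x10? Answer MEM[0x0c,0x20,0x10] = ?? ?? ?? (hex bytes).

MEM[0x0c,0x20,0x10] = 77 e2 87

  after D0: wrote 2B at 0x08 = 6903
  after D1: wrote 4B at 0x07 = 2c877e6d
  after D2: wrote 3B at 0x0a = e55377
  after D3: wrote 2B at 0x10 = 877e
  after D4: wrote 2B at 0x17 = 777e
  after D5: wrote 7B at 0x21 = 7ea05df4e55377
query mem[0x0c]=0x77, mem[0x20]=0xe2, mem[0x10]=0x87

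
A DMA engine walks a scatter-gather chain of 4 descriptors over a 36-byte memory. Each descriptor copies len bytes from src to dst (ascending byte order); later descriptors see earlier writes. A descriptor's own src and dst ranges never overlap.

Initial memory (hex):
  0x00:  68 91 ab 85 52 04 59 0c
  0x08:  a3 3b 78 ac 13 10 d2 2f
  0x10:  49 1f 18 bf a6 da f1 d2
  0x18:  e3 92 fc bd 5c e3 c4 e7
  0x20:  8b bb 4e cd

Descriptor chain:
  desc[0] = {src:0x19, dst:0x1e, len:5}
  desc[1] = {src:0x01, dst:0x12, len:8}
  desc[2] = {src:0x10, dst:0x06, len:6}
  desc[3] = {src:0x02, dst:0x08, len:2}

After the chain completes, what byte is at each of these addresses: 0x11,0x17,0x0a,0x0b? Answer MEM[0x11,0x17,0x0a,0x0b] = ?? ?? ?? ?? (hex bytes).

MEM[0x11,0x17,0x0a,0x0b] = 1f 59 85 52

#0 dst[0x1e+5] := {0x92,0xfc,0xbd,0x5c,0xe3}
#1 dst[0x12+8] := {0x91,0xab,0x85,0x52,0x04,0x59,0x0c,0xa3}
#2 dst[0x06+6] := {0x49,0x1f,0x91,0xab,0x85,0x52}
#3 dst[0x08+2] := {0xab,0x85}
query mem[0x11]=0x1f, mem[0x17]=0x59, mem[0x0a]=0x85, mem[0x0b]=0x52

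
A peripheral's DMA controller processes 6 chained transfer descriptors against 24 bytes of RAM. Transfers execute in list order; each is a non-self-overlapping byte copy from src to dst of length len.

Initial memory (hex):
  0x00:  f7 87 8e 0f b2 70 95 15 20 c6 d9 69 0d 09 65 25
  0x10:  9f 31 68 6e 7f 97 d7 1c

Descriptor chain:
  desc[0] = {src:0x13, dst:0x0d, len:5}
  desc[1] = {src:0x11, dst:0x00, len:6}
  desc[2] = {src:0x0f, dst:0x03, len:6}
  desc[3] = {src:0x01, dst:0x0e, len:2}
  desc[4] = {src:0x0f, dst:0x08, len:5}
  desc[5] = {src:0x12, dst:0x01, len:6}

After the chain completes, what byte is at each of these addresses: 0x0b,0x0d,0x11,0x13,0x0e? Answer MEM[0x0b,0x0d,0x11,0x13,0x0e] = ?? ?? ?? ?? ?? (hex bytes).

D0: mem[0x0d..0x11] <- [6e 7f 97 d7 1c]
D1: mem[0x00..0x05] <- [1c 68 6e 7f 97 d7]
D2: mem[0x03..0x08] <- [97 d7 1c 68 6e 7f]
D3: mem[0x0e..0x0f] <- [68 6e]
D4: mem[0x08..0x0c] <- [6e d7 1c 68 6e]
D5: mem[0x01..0x06] <- [68 6e 7f 97 d7 1c]
query mem[0x0b]=0x68, mem[0x0d]=0x6e, mem[0x11]=0x1c, mem[0x13]=0x6e, mem[0x0e]=0x68

MEM[0x0b,0x0d,0x11,0x13,0x0e] = 68 6e 1c 6e 68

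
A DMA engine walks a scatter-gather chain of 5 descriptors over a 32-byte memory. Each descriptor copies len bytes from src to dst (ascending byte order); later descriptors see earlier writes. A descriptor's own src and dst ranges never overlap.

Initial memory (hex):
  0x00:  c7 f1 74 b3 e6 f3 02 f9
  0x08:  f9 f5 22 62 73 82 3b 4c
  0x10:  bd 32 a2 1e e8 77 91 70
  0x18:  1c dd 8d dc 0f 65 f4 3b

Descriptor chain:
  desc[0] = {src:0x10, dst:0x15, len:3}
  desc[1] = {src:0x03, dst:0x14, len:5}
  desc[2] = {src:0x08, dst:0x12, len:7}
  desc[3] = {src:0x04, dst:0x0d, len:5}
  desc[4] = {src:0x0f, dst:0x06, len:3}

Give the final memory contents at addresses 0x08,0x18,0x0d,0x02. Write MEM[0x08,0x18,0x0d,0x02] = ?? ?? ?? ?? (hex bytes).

[0] 0x10->0x15 len=3 : bd 32 a2
[1] 0x03->0x14 len=5 : b3 e6 f3 02 f9
[2] 0x08->0x12 len=7 : f9 f5 22 62 73 82 3b
[3] 0x04->0x0d len=5 : e6 f3 02 f9 f9
[4] 0x0f->0x06 len=3 : 02 f9 f9
query mem[0x08]=0xf9, mem[0x18]=0x3b, mem[0x0d]=0xe6, mem[0x02]=0x74

MEM[0x08,0x18,0x0d,0x02] = f9 3b e6 74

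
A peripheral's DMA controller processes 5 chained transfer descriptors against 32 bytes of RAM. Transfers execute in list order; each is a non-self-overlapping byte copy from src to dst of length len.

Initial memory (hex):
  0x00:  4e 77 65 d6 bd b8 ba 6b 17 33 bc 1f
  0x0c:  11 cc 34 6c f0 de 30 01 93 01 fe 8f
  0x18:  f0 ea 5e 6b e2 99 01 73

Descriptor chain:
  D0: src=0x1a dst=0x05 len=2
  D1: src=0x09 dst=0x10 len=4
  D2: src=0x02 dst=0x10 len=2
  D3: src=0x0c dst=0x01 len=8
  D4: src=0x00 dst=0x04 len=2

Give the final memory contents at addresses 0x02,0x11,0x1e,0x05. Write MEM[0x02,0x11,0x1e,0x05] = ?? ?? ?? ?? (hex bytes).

#0 dst[0x05+2] := {0x5e,0x6b}
#1 dst[0x10+4] := {0x33,0xbc,0x1f,0x11}
#2 dst[0x10+2] := {0x65,0xd6}
#3 dst[0x01+8] := {0x11,0xcc,0x34,0x6c,0x65,0xd6,0x1f,0x11}
#4 dst[0x04+2] := {0x4e,0x11}
query mem[0x02]=0xcc, mem[0x11]=0xd6, mem[0x1e]=0x01, mem[0x05]=0x11

MEM[0x02,0x11,0x1e,0x05] = cc d6 01 11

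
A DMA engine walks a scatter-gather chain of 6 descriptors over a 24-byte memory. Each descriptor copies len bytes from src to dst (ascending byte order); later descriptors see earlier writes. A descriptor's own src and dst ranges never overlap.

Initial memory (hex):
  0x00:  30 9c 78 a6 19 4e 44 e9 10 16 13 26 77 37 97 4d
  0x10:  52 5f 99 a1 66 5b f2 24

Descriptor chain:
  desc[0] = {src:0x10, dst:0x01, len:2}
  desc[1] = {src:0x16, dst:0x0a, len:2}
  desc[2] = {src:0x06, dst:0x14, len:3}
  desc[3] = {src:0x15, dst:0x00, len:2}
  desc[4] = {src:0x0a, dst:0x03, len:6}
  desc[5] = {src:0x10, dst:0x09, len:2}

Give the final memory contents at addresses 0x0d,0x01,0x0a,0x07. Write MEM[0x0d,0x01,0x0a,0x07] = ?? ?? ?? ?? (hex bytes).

MEM[0x0d,0x01,0x0a,0x07] = 37 10 5f 97

#0 dst[0x01+2] := {0x52,0x5f}
#1 dst[0x0a+2] := {0xf2,0x24}
#2 dst[0x14+3] := {0x44,0xe9,0x10}
#3 dst[0x00+2] := {0xe9,0x10}
#4 dst[0x03+6] := {0xf2,0x24,0x77,0x37,0x97,0x4d}
#5 dst[0x09+2] := {0x52,0x5f}
query mem[0x0d]=0x37, mem[0x01]=0x10, mem[0x0a]=0x5f, mem[0x07]=0x97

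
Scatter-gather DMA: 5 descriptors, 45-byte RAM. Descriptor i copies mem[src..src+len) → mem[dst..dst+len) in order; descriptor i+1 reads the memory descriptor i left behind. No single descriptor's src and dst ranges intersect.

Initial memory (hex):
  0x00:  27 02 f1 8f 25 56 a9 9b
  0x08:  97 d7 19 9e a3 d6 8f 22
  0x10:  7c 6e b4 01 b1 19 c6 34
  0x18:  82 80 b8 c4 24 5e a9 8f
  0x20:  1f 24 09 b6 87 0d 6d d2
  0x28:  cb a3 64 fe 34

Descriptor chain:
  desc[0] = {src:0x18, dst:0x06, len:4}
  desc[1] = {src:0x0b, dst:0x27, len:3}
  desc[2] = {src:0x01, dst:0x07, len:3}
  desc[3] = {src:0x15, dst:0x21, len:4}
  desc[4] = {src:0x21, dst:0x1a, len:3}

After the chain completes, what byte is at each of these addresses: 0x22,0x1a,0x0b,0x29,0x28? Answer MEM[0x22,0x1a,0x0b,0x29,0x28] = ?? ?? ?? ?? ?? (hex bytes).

#0 dst[0x06+4] := {0x82,0x80,0xb8,0xc4}
#1 dst[0x27+3] := {0x9e,0xa3,0xd6}
#2 dst[0x07+3] := {0x02,0xf1,0x8f}
#3 dst[0x21+4] := {0x19,0xc6,0x34,0x82}
#4 dst[0x1a+3] := {0x19,0xc6,0x34}
query mem[0x22]=0xc6, mem[0x1a]=0x19, mem[0x0b]=0x9e, mem[0x29]=0xd6, mem[0x28]=0xa3

MEM[0x22,0x1a,0x0b,0x29,0x28] = c6 19 9e d6 a3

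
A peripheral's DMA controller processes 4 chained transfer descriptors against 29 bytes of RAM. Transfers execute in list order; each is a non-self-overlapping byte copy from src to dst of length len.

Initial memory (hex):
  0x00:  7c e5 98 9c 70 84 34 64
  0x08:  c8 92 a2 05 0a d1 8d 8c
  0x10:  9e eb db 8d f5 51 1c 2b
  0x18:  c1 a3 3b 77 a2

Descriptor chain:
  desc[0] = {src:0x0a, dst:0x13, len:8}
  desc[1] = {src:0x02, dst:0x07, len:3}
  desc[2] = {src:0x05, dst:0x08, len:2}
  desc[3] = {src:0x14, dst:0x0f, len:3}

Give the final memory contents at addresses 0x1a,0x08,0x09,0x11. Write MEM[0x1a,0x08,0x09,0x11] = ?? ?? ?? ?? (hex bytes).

[0] 0x0a->0x13 len=8 : a2 05 0a d1 8d 8c 9e eb
[1] 0x02->0x07 len=3 : 98 9c 70
[2] 0x05->0x08 len=2 : 84 34
[3] 0x14->0x0f len=3 : 05 0a d1
query mem[0x1a]=0xeb, mem[0x08]=0x84, mem[0x09]=0x34, mem[0x11]=0xd1

MEM[0x1a,0x08,0x09,0x11] = eb 84 34 d1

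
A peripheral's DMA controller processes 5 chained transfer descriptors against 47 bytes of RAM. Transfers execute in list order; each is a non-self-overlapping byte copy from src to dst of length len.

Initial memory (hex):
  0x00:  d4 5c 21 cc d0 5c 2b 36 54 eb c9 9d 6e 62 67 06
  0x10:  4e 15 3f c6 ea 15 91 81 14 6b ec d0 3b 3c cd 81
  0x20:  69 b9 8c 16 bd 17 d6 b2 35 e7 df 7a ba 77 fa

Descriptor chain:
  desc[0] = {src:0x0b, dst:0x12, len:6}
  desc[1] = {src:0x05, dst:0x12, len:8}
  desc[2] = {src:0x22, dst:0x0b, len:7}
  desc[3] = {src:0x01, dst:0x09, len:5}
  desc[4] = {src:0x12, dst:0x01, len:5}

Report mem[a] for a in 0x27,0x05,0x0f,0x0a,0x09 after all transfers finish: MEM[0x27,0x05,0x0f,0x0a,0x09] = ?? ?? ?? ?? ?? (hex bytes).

D0: mem[0x12..0x17] <- [9d 6e 62 67 06 4e]
D1: mem[0x12..0x19] <- [5c 2b 36 54 eb c9 9d 6e]
D2: mem[0x0b..0x11] <- [8c 16 bd 17 d6 b2 35]
D3: mem[0x09..0x0d] <- [5c 21 cc d0 5c]
D4: mem[0x01..0x05] <- [5c 2b 36 54 eb]
query mem[0x27]=0xb2, mem[0x05]=0xeb, mem[0x0f]=0xd6, mem[0x0a]=0x21, mem[0x09]=0x5c

MEM[0x27,0x05,0x0f,0x0a,0x09] = b2 eb d6 21 5c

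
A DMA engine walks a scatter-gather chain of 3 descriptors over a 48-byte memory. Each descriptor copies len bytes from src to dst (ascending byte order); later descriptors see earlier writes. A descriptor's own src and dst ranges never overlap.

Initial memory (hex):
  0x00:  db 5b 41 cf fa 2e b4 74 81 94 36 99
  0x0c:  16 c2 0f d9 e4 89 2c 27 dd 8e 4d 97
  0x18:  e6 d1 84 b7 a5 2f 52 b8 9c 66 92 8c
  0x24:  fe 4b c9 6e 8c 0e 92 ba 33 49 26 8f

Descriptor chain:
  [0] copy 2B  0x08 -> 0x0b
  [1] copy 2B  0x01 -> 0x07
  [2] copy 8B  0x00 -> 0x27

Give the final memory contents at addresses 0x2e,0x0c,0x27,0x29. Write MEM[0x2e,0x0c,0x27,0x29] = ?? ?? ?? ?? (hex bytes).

#0 dst[0x0b+2] := {0x81,0x94}
#1 dst[0x07+2] := {0x5b,0x41}
#2 dst[0x27+8] := {0xdb,0x5b,0x41,0xcf,0xfa,0x2e,0xb4,0x5b}
query mem[0x2e]=0x5b, mem[0x0c]=0x94, mem[0x27]=0xdb, mem[0x29]=0x41

MEM[0x2e,0x0c,0x27,0x29] = 5b 94 db 41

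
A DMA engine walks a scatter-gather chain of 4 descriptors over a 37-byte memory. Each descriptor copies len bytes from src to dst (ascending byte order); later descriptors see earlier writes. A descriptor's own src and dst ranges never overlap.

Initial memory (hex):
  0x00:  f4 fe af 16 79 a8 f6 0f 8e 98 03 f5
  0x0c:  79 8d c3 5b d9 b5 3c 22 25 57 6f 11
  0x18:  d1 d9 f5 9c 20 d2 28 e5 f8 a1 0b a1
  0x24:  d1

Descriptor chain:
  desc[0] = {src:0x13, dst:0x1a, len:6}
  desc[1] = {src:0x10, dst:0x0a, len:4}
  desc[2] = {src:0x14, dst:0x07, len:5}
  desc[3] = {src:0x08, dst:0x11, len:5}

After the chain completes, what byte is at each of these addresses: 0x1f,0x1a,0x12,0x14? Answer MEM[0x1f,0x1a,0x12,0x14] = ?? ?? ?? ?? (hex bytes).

#0 dst[0x1a+6] := {0x22,0x25,0x57,0x6f,0x11,0xd1}
#1 dst[0x0a+4] := {0xd9,0xb5,0x3c,0x22}
#2 dst[0x07+5] := {0x25,0x57,0x6f,0x11,0xd1}
#3 dst[0x11+5] := {0x57,0x6f,0x11,0xd1,0x3c}
query mem[0x1f]=0xd1, mem[0x1a]=0x22, mem[0x12]=0x6f, mem[0x14]=0xd1

MEM[0x1f,0x1a,0x12,0x14] = d1 22 6f d1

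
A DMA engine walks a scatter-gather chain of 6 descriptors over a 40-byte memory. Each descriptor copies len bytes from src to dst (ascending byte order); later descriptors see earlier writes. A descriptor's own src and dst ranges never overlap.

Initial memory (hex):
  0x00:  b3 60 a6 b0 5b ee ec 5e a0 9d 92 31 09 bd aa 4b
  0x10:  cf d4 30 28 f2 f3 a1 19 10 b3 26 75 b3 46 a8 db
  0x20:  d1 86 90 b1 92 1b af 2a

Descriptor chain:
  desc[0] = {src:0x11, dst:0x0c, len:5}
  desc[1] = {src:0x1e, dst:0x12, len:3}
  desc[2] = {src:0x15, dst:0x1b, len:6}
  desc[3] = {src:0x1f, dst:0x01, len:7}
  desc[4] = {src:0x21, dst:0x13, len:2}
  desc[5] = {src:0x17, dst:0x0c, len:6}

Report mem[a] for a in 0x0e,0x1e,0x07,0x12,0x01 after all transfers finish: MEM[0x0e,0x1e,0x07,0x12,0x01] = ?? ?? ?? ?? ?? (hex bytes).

  after D0: wrote 5B at 0x0c = d43028f2f3
  after D1: wrote 3B at 0x12 = a8dbd1
  after D2: wrote 6B at 0x1b = f3a11910b326
  after D3: wrote 7B at 0x01 = b3268690b1921b
  after D4: wrote 2B at 0x13 = 8690
  after D5: wrote 6B at 0x0c = 1910b326f3a1
query mem[0x0e]=0xb3, mem[0x1e]=0x10, mem[0x07]=0x1b, mem[0x12]=0xa8, mem[0x01]=0xb3

MEM[0x0e,0x1e,0x07,0x12,0x01] = b3 10 1b a8 b3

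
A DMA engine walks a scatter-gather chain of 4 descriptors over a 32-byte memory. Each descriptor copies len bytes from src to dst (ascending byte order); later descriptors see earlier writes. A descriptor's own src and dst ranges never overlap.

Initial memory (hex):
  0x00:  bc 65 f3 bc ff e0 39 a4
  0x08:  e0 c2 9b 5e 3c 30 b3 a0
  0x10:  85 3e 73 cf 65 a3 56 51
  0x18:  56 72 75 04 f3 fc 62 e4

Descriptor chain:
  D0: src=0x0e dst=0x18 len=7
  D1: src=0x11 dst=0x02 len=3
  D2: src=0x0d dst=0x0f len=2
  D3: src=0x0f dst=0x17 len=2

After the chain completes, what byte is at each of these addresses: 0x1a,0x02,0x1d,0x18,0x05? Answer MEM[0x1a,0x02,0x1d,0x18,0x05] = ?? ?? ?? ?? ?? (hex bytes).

MEM[0x1a,0x02,0x1d,0x18,0x05] = 85 3e cf b3 e0

[0] 0x0e->0x18 len=7 : b3 a0 85 3e 73 cf 65
[1] 0x11->0x02 len=3 : 3e 73 cf
[2] 0x0d->0x0f len=2 : 30 b3
[3] 0x0f->0x17 len=2 : 30 b3
query mem[0x1a]=0x85, mem[0x02]=0x3e, mem[0x1d]=0xcf, mem[0x18]=0xb3, mem[0x05]=0xe0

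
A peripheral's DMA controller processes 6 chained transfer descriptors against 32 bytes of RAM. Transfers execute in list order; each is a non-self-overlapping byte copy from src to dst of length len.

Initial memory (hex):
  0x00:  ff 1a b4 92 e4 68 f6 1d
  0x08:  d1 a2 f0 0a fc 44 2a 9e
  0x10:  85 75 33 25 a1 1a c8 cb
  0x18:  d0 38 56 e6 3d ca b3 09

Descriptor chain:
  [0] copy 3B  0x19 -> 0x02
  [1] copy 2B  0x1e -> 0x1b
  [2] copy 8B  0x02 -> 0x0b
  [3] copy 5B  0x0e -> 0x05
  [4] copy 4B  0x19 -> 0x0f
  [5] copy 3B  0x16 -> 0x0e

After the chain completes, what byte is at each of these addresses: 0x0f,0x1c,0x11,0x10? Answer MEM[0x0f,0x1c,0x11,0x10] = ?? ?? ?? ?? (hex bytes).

#0 dst[0x02+3] := {0x38,0x56,0xe6}
#1 dst[0x1b+2] := {0xb3,0x09}
#2 dst[0x0b+8] := {0x38,0x56,0xe6,0x68,0xf6,0x1d,0xd1,0xa2}
#3 dst[0x05+5] := {0x68,0xf6,0x1d,0xd1,0xa2}
#4 dst[0x0f+4] := {0x38,0x56,0xb3,0x09}
#5 dst[0x0e+3] := {0xc8,0xcb,0xd0}
query mem[0x0f]=0xcb, mem[0x1c]=0x09, mem[0x11]=0xb3, mem[0x10]=0xd0

MEM[0x0f,0x1c,0x11,0x10] = cb 09 b3 d0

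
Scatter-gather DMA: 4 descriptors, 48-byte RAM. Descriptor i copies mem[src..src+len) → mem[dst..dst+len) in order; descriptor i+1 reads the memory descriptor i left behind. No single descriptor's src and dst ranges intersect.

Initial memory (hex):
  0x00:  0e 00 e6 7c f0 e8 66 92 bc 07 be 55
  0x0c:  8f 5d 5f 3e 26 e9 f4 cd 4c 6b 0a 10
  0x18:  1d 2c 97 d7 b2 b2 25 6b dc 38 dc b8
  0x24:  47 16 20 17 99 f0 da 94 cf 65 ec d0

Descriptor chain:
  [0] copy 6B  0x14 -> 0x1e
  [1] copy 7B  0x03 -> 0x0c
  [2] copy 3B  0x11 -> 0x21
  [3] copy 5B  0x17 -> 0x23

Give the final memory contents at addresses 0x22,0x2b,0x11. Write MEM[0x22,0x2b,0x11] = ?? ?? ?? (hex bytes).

  after D0: wrote 6B at 0x1e = 4c6b0a101d2c
  after D1: wrote 7B at 0x0c = 7cf0e86692bc07
  after D2: wrote 3B at 0x21 = bc07cd
  after D3: wrote 5B at 0x23 = 101d2c97d7
query mem[0x22]=0x07, mem[0x2b]=0x94, mem[0x11]=0xbc

MEM[0x22,0x2b,0x11] = 07 94 bc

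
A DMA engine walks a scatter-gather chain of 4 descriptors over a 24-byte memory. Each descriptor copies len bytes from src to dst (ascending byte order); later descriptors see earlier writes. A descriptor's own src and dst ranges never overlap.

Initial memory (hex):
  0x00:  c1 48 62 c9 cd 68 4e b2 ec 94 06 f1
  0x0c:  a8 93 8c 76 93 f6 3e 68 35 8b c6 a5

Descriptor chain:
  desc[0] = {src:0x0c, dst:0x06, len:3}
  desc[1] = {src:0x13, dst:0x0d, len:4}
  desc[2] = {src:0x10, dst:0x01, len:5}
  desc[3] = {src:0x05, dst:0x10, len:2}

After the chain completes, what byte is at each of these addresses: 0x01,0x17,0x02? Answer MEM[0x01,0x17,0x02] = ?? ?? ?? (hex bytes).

[0] 0x0c->0x06 len=3 : a8 93 8c
[1] 0x13->0x0d len=4 : 68 35 8b c6
[2] 0x10->0x01 len=5 : c6 f6 3e 68 35
[3] 0x05->0x10 len=2 : 35 a8
query mem[0x01]=0xc6, mem[0x17]=0xa5, mem[0x02]=0xf6

MEM[0x01,0x17,0x02] = c6 a5 f6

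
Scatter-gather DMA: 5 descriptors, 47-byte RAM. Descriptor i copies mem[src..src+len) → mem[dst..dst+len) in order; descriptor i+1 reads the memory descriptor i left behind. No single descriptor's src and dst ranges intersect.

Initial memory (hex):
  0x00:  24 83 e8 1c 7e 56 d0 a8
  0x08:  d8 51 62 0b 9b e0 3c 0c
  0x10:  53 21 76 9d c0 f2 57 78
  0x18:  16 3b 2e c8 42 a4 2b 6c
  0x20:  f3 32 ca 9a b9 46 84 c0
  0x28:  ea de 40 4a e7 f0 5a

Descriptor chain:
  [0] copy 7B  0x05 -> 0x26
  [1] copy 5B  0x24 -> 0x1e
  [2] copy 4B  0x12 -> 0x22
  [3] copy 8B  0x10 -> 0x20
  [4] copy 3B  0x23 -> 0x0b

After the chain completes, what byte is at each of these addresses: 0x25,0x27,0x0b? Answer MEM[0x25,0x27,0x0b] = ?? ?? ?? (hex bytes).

#0 dst[0x26+7] := {0x56,0xd0,0xa8,0xd8,0x51,0x62,0x0b}
#1 dst[0x1e+5] := {0xb9,0x46,0x56,0xd0,0xa8}
#2 dst[0x22+4] := {0x76,0x9d,0xc0,0xf2}
#3 dst[0x20+8] := {0x53,0x21,0x76,0x9d,0xc0,0xf2,0x57,0x78}
#4 dst[0x0b+3] := {0x9d,0xc0,0xf2}
query mem[0x25]=0xf2, mem[0x27]=0x78, mem[0x0b]=0x9d

MEM[0x25,0x27,0x0b] = f2 78 9d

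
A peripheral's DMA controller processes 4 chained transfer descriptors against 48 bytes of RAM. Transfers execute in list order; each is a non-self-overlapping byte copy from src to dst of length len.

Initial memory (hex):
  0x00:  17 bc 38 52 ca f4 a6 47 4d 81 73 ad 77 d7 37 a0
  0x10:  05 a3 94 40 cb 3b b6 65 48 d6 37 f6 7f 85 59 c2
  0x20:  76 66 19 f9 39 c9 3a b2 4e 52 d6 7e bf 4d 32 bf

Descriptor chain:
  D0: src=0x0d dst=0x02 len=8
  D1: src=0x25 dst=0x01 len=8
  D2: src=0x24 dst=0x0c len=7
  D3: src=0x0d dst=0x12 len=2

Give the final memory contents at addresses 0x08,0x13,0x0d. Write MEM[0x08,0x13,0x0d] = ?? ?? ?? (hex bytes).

MEM[0x08,0x13,0x0d] = bf 3a c9

D0: mem[0x02..0x09] <- [d7 37 a0 05 a3 94 40 cb]
D1: mem[0x01..0x08] <- [c9 3a b2 4e 52 d6 7e bf]
D2: mem[0x0c..0x12] <- [39 c9 3a b2 4e 52 d6]
D3: mem[0x12..0x13] <- [c9 3a]
query mem[0x08]=0xbf, mem[0x13]=0x3a, mem[0x0d]=0xc9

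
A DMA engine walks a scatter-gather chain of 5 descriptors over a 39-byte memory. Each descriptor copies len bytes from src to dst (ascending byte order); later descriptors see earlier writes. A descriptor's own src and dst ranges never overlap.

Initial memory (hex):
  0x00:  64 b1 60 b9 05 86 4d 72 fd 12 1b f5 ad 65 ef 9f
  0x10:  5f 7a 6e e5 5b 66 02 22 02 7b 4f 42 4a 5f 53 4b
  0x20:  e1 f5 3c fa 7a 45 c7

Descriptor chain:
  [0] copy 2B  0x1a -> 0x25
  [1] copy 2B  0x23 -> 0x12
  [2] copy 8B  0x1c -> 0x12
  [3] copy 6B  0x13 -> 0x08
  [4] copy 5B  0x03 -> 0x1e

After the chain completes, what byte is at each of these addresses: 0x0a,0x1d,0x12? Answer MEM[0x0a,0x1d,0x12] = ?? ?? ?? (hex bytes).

MEM[0x0a,0x1d,0x12] = 4b 5f 4a

  after D0: wrote 2B at 0x25 = 4f42
  after D1: wrote 2B at 0x12 = fa7a
  after D2: wrote 8B at 0x12 = 4a5f534be1f53cfa
  after D3: wrote 6B at 0x08 = 5f534be1f53c
  after D4: wrote 5B at 0x1e = b905864d72
query mem[0x0a]=0x4b, mem[0x1d]=0x5f, mem[0x12]=0x4a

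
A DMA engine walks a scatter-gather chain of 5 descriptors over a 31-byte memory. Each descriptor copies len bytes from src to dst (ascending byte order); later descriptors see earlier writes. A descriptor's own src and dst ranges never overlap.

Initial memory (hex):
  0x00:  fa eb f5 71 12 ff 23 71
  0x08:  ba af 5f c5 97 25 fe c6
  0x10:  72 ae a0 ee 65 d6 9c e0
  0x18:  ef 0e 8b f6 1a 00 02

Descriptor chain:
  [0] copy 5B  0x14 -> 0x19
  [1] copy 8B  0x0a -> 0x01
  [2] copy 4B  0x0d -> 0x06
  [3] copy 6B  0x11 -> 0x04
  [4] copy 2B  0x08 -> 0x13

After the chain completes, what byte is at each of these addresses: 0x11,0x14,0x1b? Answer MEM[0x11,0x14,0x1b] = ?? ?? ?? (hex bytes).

#0 dst[0x19+5] := {0x65,0xd6,0x9c,0xe0,0xef}
#1 dst[0x01+8] := {0x5f,0xc5,0x97,0x25,0xfe,0xc6,0x72,0xae}
#2 dst[0x06+4] := {0x25,0xfe,0xc6,0x72}
#3 dst[0x04+6] := {0xae,0xa0,0xee,0x65,0xd6,0x9c}
#4 dst[0x13+2] := {0xd6,0x9c}
query mem[0x11]=0xae, mem[0x14]=0x9c, mem[0x1b]=0x9c

MEM[0x11,0x14,0x1b] = ae 9c 9c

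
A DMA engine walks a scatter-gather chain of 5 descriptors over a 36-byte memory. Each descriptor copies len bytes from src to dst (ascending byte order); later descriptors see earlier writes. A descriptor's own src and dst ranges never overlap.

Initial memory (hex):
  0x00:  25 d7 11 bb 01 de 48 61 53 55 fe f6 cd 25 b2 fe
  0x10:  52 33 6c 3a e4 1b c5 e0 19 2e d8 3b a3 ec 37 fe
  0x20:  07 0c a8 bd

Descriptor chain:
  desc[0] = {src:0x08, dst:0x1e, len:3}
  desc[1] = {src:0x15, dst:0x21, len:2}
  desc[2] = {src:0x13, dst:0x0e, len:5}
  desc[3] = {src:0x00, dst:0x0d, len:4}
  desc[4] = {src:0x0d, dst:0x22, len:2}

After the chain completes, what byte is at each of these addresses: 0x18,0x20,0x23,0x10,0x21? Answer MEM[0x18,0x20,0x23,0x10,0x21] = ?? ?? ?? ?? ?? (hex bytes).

MEM[0x18,0x20,0x23,0x10,0x21] = 19 fe d7 bb 1b

#0 dst[0x1e+3] := {0x53,0x55,0xfe}
#1 dst[0x21+2] := {0x1b,0xc5}
#2 dst[0x0e+5] := {0x3a,0xe4,0x1b,0xc5,0xe0}
#3 dst[0x0d+4] := {0x25,0xd7,0x11,0xbb}
#4 dst[0x22+2] := {0x25,0xd7}
query mem[0x18]=0x19, mem[0x20]=0xfe, mem[0x23]=0xd7, mem[0x10]=0xbb, mem[0x21]=0x1b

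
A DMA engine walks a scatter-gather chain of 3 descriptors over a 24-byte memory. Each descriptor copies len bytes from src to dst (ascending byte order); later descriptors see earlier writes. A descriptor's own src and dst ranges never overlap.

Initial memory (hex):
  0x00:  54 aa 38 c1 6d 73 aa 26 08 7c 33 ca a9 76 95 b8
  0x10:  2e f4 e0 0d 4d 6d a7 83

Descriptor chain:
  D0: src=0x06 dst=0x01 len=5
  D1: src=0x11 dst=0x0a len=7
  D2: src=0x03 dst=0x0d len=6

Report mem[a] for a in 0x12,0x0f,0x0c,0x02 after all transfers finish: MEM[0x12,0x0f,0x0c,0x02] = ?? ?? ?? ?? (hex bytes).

MEM[0x12,0x0f,0x0c,0x02] = 08 33 0d 26

  after D0: wrote 5B at 0x01 = aa26087c33
  after D1: wrote 7B at 0x0a = f4e00d4d6da783
  after D2: wrote 6B at 0x0d = 087c33aa2608
query mem[0x12]=0x08, mem[0x0f]=0x33, mem[0x0c]=0x0d, mem[0x02]=0x26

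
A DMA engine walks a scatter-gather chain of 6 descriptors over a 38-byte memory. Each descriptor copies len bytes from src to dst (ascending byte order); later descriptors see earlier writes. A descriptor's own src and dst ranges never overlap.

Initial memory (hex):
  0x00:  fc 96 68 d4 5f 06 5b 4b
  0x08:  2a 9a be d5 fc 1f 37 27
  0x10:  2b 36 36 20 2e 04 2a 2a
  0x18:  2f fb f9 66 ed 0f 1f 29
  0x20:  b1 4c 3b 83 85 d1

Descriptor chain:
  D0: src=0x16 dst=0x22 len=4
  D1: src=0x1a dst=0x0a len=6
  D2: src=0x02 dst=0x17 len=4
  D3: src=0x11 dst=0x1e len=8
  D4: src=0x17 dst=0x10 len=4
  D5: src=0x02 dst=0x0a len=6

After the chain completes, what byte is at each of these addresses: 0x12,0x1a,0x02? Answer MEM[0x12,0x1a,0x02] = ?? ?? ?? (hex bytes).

D0: mem[0x22..0x25] <- [2a 2a 2f fb]
D1: mem[0x0a..0x0f] <- [f9 66 ed 0f 1f 29]
D2: mem[0x17..0x1a] <- [68 d4 5f 06]
D3: mem[0x1e..0x25] <- [36 36 20 2e 04 2a 68 d4]
D4: mem[0x10..0x13] <- [68 d4 5f 06]
D5: mem[0x0a..0x0f] <- [68 d4 5f 06 5b 4b]
query mem[0x12]=0x5f, mem[0x1a]=0x06, mem[0x02]=0x68

MEM[0x12,0x1a,0x02] = 5f 06 68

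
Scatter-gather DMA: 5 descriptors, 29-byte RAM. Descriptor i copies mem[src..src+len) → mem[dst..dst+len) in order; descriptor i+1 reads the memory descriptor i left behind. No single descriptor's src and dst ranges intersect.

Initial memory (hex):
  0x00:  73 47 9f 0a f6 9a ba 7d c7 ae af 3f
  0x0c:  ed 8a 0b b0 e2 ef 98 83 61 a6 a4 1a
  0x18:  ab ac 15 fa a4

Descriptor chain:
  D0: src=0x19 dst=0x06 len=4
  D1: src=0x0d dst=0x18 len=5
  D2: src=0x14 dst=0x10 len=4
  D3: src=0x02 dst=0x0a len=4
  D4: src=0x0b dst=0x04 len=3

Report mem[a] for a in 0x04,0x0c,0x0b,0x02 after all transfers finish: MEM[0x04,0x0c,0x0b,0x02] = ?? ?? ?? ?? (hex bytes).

  after D0: wrote 4B at 0x06 = ac15faa4
  after D1: wrote 5B at 0x18 = 8a0bb0e2ef
  after D2: wrote 4B at 0x10 = 61a6a41a
  after D3: wrote 4B at 0x0a = 9f0af69a
  after D4: wrote 3B at 0x04 = 0af69a
query mem[0x04]=0x0a, mem[0x0c]=0xf6, mem[0x0b]=0x0a, mem[0x02]=0x9f

MEM[0x04,0x0c,0x0b,0x02] = 0a f6 0a 9f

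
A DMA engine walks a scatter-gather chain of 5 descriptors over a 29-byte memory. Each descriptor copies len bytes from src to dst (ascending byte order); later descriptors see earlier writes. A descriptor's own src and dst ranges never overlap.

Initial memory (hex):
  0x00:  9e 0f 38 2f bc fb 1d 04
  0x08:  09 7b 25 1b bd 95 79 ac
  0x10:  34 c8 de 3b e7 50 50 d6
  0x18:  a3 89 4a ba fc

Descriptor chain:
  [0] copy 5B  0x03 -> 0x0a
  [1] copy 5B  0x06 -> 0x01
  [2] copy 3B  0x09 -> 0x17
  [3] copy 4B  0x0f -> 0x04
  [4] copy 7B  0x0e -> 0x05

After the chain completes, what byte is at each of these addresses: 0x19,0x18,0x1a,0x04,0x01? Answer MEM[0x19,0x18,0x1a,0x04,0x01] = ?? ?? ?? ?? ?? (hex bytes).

[0] 0x03->0x0a len=5 : 2f bc fb 1d 04
[1] 0x06->0x01 len=5 : 1d 04 09 7b 2f
[2] 0x09->0x17 len=3 : 7b 2f bc
[3] 0x0f->0x04 len=4 : ac 34 c8 de
[4] 0x0e->0x05 len=7 : 04 ac 34 c8 de 3b e7
query mem[0x19]=0xbc, mem[0x18]=0x2f, mem[0x1a]=0x4a, mem[0x04]=0xac, mem[0x01]=0x1d

MEM[0x19,0x18,0x1a,0x04,0x01] = bc 2f 4a ac 1d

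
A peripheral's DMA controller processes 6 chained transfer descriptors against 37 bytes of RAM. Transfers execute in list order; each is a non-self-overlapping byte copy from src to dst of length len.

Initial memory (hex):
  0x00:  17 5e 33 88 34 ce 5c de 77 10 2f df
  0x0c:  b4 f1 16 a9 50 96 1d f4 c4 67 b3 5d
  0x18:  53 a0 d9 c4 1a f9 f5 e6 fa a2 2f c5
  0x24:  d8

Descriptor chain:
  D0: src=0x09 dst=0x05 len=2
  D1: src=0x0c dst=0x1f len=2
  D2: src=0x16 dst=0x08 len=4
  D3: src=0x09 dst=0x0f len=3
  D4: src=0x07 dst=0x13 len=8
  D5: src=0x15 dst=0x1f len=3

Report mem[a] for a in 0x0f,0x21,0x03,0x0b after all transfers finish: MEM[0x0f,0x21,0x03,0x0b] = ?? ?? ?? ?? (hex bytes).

#0 dst[0x05+2] := {0x10,0x2f}
#1 dst[0x1f+2] := {0xb4,0xf1}
#2 dst[0x08+4] := {0xb3,0x5d,0x53,0xa0}
#3 dst[0x0f+3] := {0x5d,0x53,0xa0}
#4 dst[0x13+8] := {0xde,0xb3,0x5d,0x53,0xa0,0xb4,0xf1,0x16}
#5 dst[0x1f+3] := {0x5d,0x53,0xa0}
query mem[0x0f]=0x5d, mem[0x21]=0xa0, mem[0x03]=0x88, mem[0x0b]=0xa0

MEM[0x0f,0x21,0x03,0x0b] = 5d a0 88 a0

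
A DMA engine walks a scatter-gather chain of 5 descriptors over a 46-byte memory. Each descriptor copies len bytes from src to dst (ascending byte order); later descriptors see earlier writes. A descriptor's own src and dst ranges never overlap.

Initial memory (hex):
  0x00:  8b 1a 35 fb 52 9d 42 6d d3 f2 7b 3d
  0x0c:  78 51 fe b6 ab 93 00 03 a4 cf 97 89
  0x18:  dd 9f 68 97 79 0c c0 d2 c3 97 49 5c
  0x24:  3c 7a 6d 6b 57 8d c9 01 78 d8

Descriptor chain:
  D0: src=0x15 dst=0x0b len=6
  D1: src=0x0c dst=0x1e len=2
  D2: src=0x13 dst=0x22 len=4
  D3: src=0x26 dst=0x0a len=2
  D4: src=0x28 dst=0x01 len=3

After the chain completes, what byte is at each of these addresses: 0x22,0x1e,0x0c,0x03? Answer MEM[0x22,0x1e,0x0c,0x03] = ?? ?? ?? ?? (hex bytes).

MEM[0x22,0x1e,0x0c,0x03] = 03 97 97 c9

  after D0: wrote 6B at 0x0b = cf9789dd9f68
  after D1: wrote 2B at 0x1e = 9789
  after D2: wrote 4B at 0x22 = 03a4cf97
  after D3: wrote 2B at 0x0a = 6d6b
  after D4: wrote 3B at 0x01 = 578dc9
query mem[0x22]=0x03, mem[0x1e]=0x97, mem[0x0c]=0x97, mem[0x03]=0xc9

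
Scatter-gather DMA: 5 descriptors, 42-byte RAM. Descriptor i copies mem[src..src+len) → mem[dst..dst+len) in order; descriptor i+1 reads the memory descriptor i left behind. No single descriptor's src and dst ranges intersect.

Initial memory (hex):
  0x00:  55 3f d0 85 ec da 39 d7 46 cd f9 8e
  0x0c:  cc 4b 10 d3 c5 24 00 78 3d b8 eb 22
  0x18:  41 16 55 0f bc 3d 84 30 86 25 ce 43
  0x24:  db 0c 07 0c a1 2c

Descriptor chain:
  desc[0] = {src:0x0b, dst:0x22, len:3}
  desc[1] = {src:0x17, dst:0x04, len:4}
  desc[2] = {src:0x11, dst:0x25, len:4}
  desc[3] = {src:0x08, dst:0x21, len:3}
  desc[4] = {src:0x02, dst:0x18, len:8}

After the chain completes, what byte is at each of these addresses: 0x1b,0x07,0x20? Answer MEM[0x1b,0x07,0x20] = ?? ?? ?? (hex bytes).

D0: mem[0x22..0x24] <- [8e cc 4b]
D1: mem[0x04..0x07] <- [22 41 16 55]
D2: mem[0x25..0x28] <- [24 00 78 3d]
D3: mem[0x21..0x23] <- [46 cd f9]
D4: mem[0x18..0x1f] <- [d0 85 22 41 16 55 46 cd]
query mem[0x1b]=0x41, mem[0x07]=0x55, mem[0x20]=0x86

MEM[0x1b,0x07,0x20] = 41 55 86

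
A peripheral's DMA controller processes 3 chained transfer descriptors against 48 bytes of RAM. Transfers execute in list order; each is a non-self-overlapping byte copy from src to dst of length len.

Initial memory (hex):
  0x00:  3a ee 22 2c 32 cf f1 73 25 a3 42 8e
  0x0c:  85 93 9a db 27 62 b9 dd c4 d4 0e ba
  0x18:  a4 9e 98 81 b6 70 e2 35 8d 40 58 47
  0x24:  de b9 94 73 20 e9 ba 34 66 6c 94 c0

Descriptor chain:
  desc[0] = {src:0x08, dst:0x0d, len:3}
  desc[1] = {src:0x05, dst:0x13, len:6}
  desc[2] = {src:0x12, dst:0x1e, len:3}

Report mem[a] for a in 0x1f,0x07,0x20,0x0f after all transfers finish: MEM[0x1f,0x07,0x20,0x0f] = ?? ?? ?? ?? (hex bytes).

  after D0: wrote 3B at 0x0d = 25a342
  after D1: wrote 6B at 0x13 = cff17325a342
  after D2: wrote 3B at 0x1e = b9cff1
query mem[0x1f]=0xcf, mem[0x07]=0x73, mem[0x20]=0xf1, mem[0x0f]=0x42

MEM[0x1f,0x07,0x20,0x0f] = cf 73 f1 42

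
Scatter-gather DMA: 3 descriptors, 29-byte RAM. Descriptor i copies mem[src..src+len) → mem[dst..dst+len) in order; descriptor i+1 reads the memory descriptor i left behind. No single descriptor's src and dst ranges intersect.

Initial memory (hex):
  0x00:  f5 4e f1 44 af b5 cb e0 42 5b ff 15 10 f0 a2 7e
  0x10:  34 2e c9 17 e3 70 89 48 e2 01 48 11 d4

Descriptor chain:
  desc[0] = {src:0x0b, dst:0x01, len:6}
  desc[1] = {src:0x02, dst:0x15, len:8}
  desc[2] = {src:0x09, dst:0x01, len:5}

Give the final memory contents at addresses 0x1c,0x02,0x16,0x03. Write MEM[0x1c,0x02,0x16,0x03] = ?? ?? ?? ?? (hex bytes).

D0: mem[0x01..0x06] <- [15 10 f0 a2 7e 34]
D1: mem[0x15..0x1c] <- [10 f0 a2 7e 34 e0 42 5b]
D2: mem[0x01..0x05] <- [5b ff 15 10 f0]
query mem[0x1c]=0x5b, mem[0x02]=0xff, mem[0x16]=0xf0, mem[0x03]=0x15

MEM[0x1c,0x02,0x16,0x03] = 5b ff f0 15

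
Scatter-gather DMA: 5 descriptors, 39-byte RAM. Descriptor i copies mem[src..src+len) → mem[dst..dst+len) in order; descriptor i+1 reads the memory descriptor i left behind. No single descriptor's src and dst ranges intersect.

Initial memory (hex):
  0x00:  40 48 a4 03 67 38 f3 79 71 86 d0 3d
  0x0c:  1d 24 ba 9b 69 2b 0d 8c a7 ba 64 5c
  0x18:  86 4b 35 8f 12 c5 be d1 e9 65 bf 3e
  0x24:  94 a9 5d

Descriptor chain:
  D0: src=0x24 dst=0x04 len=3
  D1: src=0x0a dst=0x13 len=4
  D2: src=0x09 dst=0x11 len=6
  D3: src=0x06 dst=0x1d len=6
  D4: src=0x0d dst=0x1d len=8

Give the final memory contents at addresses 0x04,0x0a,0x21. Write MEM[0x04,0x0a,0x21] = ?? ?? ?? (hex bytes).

MEM[0x04,0x0a,0x21] = 94 d0 86

D0: mem[0x04..0x06] <- [94 a9 5d]
D1: mem[0x13..0x16] <- [d0 3d 1d 24]
D2: mem[0x11..0x16] <- [86 d0 3d 1d 24 ba]
D3: mem[0x1d..0x22] <- [5d 79 71 86 d0 3d]
D4: mem[0x1d..0x24] <- [24 ba 9b 69 86 d0 3d 1d]
query mem[0x04]=0x94, mem[0x0a]=0xd0, mem[0x21]=0x86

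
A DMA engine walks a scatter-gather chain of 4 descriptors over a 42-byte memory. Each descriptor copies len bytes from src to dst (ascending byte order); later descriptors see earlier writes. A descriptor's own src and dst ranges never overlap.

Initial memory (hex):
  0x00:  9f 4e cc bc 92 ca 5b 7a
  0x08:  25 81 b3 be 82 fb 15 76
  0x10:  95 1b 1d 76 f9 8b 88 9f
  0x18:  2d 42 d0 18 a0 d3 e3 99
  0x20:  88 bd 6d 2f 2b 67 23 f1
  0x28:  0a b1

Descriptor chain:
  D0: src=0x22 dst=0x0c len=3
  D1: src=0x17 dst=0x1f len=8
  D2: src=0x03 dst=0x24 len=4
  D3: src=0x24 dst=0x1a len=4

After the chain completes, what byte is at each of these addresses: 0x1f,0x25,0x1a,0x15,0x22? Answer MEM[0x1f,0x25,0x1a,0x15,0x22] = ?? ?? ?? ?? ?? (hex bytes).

[0] 0x22->0x0c len=3 : 6d 2f 2b
[1] 0x17->0x1f len=8 : 9f 2d 42 d0 18 a0 d3 e3
[2] 0x03->0x24 len=4 : bc 92 ca 5b
[3] 0x24->0x1a len=4 : bc 92 ca 5b
query mem[0x1f]=0x9f, mem[0x25]=0x92, mem[0x1a]=0xbc, mem[0x15]=0x8b, mem[0x22]=0xd0

MEM[0x1f,0x25,0x1a,0x15,0x22] = 9f 92 bc 8b d0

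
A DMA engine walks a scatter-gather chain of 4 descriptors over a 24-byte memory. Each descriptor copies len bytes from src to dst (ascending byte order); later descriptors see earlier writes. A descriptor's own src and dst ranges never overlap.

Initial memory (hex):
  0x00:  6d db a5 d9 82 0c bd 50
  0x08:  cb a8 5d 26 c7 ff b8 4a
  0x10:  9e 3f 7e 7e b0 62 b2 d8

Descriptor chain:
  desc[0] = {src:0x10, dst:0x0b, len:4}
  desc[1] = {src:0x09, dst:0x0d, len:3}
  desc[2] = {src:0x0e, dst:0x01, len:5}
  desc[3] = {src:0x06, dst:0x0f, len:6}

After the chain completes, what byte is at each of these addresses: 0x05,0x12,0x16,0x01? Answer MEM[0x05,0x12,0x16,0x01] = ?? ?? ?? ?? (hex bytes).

MEM[0x05,0x12,0x16,0x01] = 7e a8 b2 5d

[0] 0x10->0x0b len=4 : 9e 3f 7e 7e
[1] 0x09->0x0d len=3 : a8 5d 9e
[2] 0x0e->0x01 len=5 : 5d 9e 9e 3f 7e
[3] 0x06->0x0f len=6 : bd 50 cb a8 5d 9e
query mem[0x05]=0x7e, mem[0x12]=0xa8, mem[0x16]=0xb2, mem[0x01]=0x5d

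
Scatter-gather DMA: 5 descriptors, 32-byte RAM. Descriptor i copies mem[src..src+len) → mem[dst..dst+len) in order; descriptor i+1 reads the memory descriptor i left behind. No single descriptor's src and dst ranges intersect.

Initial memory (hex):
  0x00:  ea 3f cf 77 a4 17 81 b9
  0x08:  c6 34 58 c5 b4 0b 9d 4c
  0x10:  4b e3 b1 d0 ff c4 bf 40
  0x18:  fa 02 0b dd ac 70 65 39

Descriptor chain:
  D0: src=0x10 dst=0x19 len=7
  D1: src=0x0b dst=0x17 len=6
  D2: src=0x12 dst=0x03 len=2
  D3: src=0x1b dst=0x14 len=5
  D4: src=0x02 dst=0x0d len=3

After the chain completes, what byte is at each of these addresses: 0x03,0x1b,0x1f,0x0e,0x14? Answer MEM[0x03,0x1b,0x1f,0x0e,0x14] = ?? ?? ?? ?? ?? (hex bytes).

D0: mem[0x19..0x1f] <- [4b e3 b1 d0 ff c4 bf]
D1: mem[0x17..0x1c] <- [c5 b4 0b 9d 4c 4b]
D2: mem[0x03..0x04] <- [b1 d0]
D3: mem[0x14..0x18] <- [4c 4b ff c4 bf]
D4: mem[0x0d..0x0f] <- [cf b1 d0]
query mem[0x03]=0xb1, mem[0x1b]=0x4c, mem[0x1f]=0xbf, mem[0x0e]=0xb1, mem[0x14]=0x4c

MEM[0x03,0x1b,0x1f,0x0e,0x14] = b1 4c bf b1 4c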